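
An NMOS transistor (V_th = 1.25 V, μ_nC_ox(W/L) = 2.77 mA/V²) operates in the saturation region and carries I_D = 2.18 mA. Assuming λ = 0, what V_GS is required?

V_GS = 2.50 V

In saturation I_D = ½ k_n (V_GS − V_th)², so V_GS − V_th = √(2 I_D / k_n) = √(2 × 2.18 / 2.77) = 1.25 V.
V_GS = 1.25 + 1.25 = 2.5 V.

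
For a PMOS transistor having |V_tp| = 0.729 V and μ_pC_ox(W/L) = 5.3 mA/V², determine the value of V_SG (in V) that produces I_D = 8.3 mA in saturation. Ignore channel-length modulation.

In saturation I_D = ½ k_p (V_SG − |V_tp|)², so V_SG − |V_tp| = √(2 I_D / k_p) = √(2 × 8.3 / 5.3) = 1.77 V.
V_SG = 0.729 + 1.77 = 2.5 V.

V_SG = 2.50 V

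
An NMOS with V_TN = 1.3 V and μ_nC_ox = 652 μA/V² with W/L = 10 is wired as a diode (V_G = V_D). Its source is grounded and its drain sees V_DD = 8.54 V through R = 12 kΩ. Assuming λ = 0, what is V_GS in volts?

V_GS = 1.72 V

With gate tied to drain, V_GS = V_DS ≥ V_GS − V_TN, so the device is in saturation.
k_n = μ_nC_ox · (W/L) = 6.52 mA/V².
KCL at the drain: ½ k_n (V_GS − V_TN)² = (V_DD − V_GS)/R.
Let x = V_GS − 1.3. Then 39.1 x² + x − 7.24 = 0, giving x = 0.418 V (positive root), so V_GS = 1.72 V.
I_D = (V_DD − V_GS)/R = (8.54 − 1.72) / 12 = 0.569 mA.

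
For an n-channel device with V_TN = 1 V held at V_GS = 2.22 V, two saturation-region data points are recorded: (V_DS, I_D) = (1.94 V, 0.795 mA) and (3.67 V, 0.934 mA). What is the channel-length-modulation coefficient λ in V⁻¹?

λ = 0.126 V⁻¹

With V_GS fixed, I_D ∝ (1 + λ V_DS) in saturation, so I_D2/I_D1 = (1 + λ V_DS2)/(1 + λ V_DS1).
0.934/0.795 = 1.175 = (1 + 3.67 λ)/(1 + 1.94 λ).
Solving: λ (I_D1 V_DS2 − I_D2 V_DS1) = I_D2 − I_D1, so λ = (0.934 − 0.795) / (0.795 × 3.67 − 0.934 × 1.94) = 0.139 / 1.11 = 0.126 V⁻¹.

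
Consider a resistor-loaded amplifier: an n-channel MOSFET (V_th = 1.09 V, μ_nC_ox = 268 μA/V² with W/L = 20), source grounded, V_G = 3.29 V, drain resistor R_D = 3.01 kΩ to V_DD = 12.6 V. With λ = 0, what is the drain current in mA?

V_GS = V_G = 3.29 V, so V_ov = 3.29 − 1.09 = 2.2 V.
k_n = μ_nC_ox · (W/L) = 5.36 mA/V².
Assume saturation: I_D = ½ k_n V_ov² = 0.5 × 5.36 × 2.2² = 13 mA, giving V_DS = V_DD − I_D R_D = 12.6 − 13 × 3.01 = -26.4 V.
But -26.4 V < V_ov = 2.2 V, so the device is actually in triode.
In triode I_D = k_n[V_ov V_DS − ½ V_DS²] and I_D = (V_DD − V_DS)/R_D. Equating: 8.07 V_DS² − 36.49 V_DS + 12.6 = 0, giving V_DS = 0.377 V (the root below V_ov).
I_D = (12.6 − 0.377) / 3.01 = 4.06 mA.

I_D = 4.06 mA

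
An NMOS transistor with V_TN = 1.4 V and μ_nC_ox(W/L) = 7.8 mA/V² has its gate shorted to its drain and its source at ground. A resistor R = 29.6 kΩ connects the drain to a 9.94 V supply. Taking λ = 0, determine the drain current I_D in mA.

I_D = 0.279 mA

With gate tied to drain, V_GS = V_DS ≥ V_GS − V_TN, so the device is in saturation.
KCL at the drain: ½ k_n (V_GS − V_TN)² = (V_DD − V_GS)/R.
Let x = V_GS − 1.4. Then 115 x² + x − 8.54 = 0, giving x = 0.268 V (positive root), so V_GS = 1.67 V.
I_D = (V_DD − V_GS)/R = (9.94 − 1.67) / 29.6 = 0.279 mA.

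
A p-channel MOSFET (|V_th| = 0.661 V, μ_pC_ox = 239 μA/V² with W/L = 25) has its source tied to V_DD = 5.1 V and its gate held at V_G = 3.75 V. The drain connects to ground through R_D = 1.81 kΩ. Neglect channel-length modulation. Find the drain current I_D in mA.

I_D = 1.42 mA

V_SG = V_DD − V_G = 5.1 − 3.75 = 1.35 V, so V_ov = 1.35 − 0.661 = 0.689 V.
k_p = μ_pC_ox · (W/L) = 5.975 mA/V².
Assume saturation: I_D = ½ k_p V_ov² = 0.5 × 5.975 × 0.689² = 1.42 mA, giving V_SD = V_DD − I_D R_D = 5.1 − 1.42 × 1.81 = 2.53 V.
V_SD = 2.53 V ≥ V_ov = 0.689 V, confirming saturation.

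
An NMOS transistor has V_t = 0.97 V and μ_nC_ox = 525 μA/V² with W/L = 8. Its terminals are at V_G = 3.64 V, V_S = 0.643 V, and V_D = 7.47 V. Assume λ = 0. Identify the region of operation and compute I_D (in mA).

Saturation; I_D = 8.63 mA

V_GS = V_G − V_S = 3.64 − 0.643 = 3 V; V_DS = V_D − V_S = 7.47 − 0.643 = 6.83 V.
k_n = μ_nC_ox · (W/L) = 4.2 mA/V².
V_ov = V_GS − V_t = 3 − 0.97 = 2.03 V.
Since V_DS = 6.83 V ≥ V_ov = 2.03 V, the device is in saturation.
I_D = ½ k_n V_ov² = 0.5 × 4.2 × 2.03² = 8.63 mA.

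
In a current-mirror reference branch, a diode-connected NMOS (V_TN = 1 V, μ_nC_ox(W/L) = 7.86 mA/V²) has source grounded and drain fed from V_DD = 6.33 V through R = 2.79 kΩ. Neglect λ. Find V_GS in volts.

With gate tied to drain, V_GS = V_DS ≥ V_GS − V_TN, so the device is in saturation.
KCL at the drain: ½ k_n (V_GS − V_TN)² = (V_DD − V_GS)/R.
Let x = V_GS − 1. Then 11 x² + x − 5.33 = 0, giving x = 0.653 V (positive root), so V_GS = 1.65 V.
I_D = (V_DD − V_GS)/R = (6.33 − 1.65) / 2.79 = 1.68 mA.

V_GS = 1.65 V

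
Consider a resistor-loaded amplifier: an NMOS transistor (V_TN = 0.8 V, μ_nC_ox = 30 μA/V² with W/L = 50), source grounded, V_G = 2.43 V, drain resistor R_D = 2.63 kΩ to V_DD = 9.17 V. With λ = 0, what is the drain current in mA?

I_D = 1.99 mA

V_GS = V_G = 2.43 V, so V_ov = 2.43 − 0.8 = 1.63 V.
k_n = μ_nC_ox · (W/L) = 1.5 mA/V².
Assume saturation: I_D = ½ k_n V_ov² = 0.5 × 1.5 × 1.63² = 1.99 mA, giving V_DS = V_DD − I_D R_D = 9.17 − 1.99 × 2.63 = 3.93 V.
V_DS = 3.93 V ≥ V_ov = 1.63 V, confirming saturation.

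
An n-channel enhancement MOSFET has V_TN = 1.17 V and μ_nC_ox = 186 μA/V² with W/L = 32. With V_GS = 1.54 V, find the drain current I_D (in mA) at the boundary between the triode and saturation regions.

At the boundary V_DS = V_ov = V_GS − V_TN = 1.54 − 1.17 = 0.37 V.
k_n = μ_nC_ox · (W/L) = 5.952 mA/V².
I_D = ½ k_n V_ov² = 0.5 × 5.952 × 0.37² = 0.407 mA.

I_D = 0.407 mA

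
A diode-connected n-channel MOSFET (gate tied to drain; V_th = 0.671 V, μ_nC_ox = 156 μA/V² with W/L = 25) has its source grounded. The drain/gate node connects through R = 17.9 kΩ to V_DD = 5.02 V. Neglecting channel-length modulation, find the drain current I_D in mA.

I_D = 0.224 mA

With gate tied to drain, V_GS = V_DS ≥ V_GS − V_th, so the device is in saturation.
k_n = μ_nC_ox · (W/L) = 3.9 mA/V².
KCL at the drain: ½ k_n (V_GS − V_th)² = (V_DD − V_GS)/R.
Let x = V_GS − 0.671. Then 34.9 x² + x − 4.349 = 0, giving x = 0.339 V (positive root), so V_GS = 1.01 V.
I_D = (V_DD − V_GS)/R = (5.02 − 1.01) / 17.9 = 0.224 mA.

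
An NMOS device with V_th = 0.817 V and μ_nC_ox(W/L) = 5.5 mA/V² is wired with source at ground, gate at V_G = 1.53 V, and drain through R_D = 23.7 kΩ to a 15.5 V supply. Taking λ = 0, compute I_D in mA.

I_D = 0.646 mA

V_GS = V_G = 1.53 V, so V_ov = 1.53 − 0.817 = 0.713 V.
Assume saturation: I_D = ½ k_n V_ov² = 0.5 × 5.5 × 0.713² = 1.4 mA, giving V_DS = V_DD − I_D R_D = 15.5 − 1.4 × 23.7 = -17.6 V.
But -17.6 V < V_ov = 0.713 V, so the device is actually in triode.
In triode I_D = k_n[V_ov V_DS − ½ V_DS²] and I_D = (V_DD − V_DS)/R_D. Equating: 65.2 V_DS² − 93.94 V_DS + 15.5 = 0, giving V_DS = 0.19 V (the root below V_ov).
I_D = (15.5 − 0.19) / 23.7 = 0.646 mA.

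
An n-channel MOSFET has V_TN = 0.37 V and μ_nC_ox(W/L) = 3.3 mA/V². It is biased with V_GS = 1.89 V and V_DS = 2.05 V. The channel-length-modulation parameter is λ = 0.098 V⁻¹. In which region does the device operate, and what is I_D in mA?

Saturation; I_D = 4.58 mA

V_ov = V_GS − V_TN = 1.89 − 0.37 = 1.52 V.
Since V_DS = 2.05 V ≥ V_ov = 1.52 V, the device is in saturation.
I_D = ½ k_n V_ov² (1 + λ V_DS) = 0.5 × 3.3 × 1.52² × (1 + 0.098 × 2.05) = 4.58 mA.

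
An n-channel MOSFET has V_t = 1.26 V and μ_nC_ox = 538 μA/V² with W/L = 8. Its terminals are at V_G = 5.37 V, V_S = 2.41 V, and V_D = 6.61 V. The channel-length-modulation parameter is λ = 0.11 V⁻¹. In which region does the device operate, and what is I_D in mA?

V_GS = V_G − V_S = 5.37 − 2.41 = 2.96 V; V_DS = V_D − V_S = 6.61 − 2.41 = 4.2 V.
k_n = μ_nC_ox · (W/L) = 4.304 mA/V².
V_ov = V_GS − V_t = 2.96 − 1.26 = 1.7 V.
Since V_DS = 4.2 V ≥ V_ov = 1.7 V, the device is in saturation.
I_D = ½ k_n V_ov² (1 + λ V_DS) = 0.5 × 4.304 × 1.7² × (1 + 0.11 × 4.2) = 9.09 mA.

Saturation; I_D = 9.09 mA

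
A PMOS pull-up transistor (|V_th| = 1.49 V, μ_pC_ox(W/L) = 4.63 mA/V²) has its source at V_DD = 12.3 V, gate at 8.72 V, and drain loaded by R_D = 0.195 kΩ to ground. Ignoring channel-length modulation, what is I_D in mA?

I_D = 10.1 mA

V_SG = V_DD − V_G = 12.3 − 8.72 = 3.58 V, so V_ov = 3.58 − 1.49 = 2.09 V.
Assume saturation: I_D = ½ k_p V_ov² = 0.5 × 4.63 × 2.09² = 10.1 mA, giving V_SD = V_DD − I_D R_D = 12.3 − 10.1 × 0.195 = 10.3 V.
V_SD = 10.3 V ≥ V_ov = 2.09 V, confirming saturation.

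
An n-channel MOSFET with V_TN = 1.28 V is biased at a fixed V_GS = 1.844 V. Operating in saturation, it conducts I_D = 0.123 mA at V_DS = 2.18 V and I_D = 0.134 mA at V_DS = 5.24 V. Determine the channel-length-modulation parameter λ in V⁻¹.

With V_GS fixed, I_D ∝ (1 + λ V_DS) in saturation, so I_D2/I_D1 = (1 + λ V_DS2)/(1 + λ V_DS1).
0.134/0.123 = 1.089 = (1 + 5.24 λ)/(1 + 2.18 λ).
Solving: λ (I_D1 V_DS2 − I_D2 V_DS1) = I_D2 − I_D1, so λ = (0.134 − 0.123) / (0.123 × 5.24 − 0.134 × 2.18) = 0.011 / 0.352 = 0.0312 V⁻¹.

λ = 0.0312 V⁻¹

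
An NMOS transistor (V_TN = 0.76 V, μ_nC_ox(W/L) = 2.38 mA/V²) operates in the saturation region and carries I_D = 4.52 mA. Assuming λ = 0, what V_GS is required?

V_GS = 2.71 V

In saturation I_D = ½ k_n (V_GS − V_TN)², so V_GS − V_TN = √(2 I_D / k_n) = √(2 × 4.52 / 2.38) = 1.95 V.
V_GS = 0.76 + 1.95 = 2.71 V.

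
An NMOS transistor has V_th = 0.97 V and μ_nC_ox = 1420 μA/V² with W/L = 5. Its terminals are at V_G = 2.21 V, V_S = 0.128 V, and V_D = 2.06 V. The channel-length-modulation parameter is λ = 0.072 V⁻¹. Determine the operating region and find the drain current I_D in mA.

Saturation; I_D = 5.00 mA

V_GS = V_G − V_S = 2.21 − 0.128 = 2.08 V; V_DS = V_D − V_S = 2.06 − 0.128 = 1.93 V.
k_n = μ_nC_ox · (W/L) = 7.1 mA/V².
V_ov = V_GS − V_th = 2.08 − 0.97 = 1.11 V.
Since V_DS = 1.93 V ≥ V_ov = 1.11 V, the device is in saturation.
I_D = ½ k_n V_ov² (1 + λ V_DS) = 0.5 × 7.1 × 1.11² × (1 + 0.072 × 1.93) = 5 mA.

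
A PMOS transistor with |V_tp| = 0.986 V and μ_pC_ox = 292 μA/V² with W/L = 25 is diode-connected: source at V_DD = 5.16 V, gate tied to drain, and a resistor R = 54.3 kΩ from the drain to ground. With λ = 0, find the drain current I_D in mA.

With gate tied to drain, V_SG = V_SD ≥ V_SG − |V_tp|, so the device is in saturation.
k_p = μ_pC_ox · (W/L) = 7.3 mA/V².
KCL at the drain: ½ k_p (V_SG − |V_tp|)² = (V_DD − V_SG)/R.
Let x = V_SG − 0.986. Then 198 x² + x − 4.174 = 0, giving x = 0.143 V (positive root), so V_SG = 1.13 V.
I_D = (V_DD − V_SG)/R = (5.16 − 1.13) / 54.3 = 0.0742 mA.

I_D = 0.0742 mA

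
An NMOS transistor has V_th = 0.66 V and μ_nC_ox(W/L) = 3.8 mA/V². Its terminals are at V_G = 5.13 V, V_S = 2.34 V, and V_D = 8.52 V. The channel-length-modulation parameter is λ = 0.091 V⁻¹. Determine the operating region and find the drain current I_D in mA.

V_GS = V_G − V_S = 5.13 − 2.34 = 2.79 V; V_DS = V_D − V_S = 8.52 − 2.34 = 6.18 V.
V_ov = V_GS − V_th = 2.79 − 0.66 = 2.13 V.
Since V_DS = 6.18 V ≥ V_ov = 2.13 V, the device is in saturation.
I_D = ½ k_n V_ov² (1 + λ V_DS) = 0.5 × 3.8 × 2.13² × (1 + 0.091 × 6.18) = 13.5 mA.

Saturation; I_D = 13.5 mA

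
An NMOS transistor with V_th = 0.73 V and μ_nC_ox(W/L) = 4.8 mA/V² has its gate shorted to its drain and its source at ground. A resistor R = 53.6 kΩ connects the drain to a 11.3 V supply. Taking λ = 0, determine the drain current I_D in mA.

With gate tied to drain, V_GS = V_DS ≥ V_GS − V_th, so the device is in saturation.
KCL at the drain: ½ k_n (V_GS − V_th)² = (V_DD − V_GS)/R.
Let x = V_GS − 0.73. Then 129 x² + x − 10.57 = 0, giving x = 0.283 V (positive root), so V_GS = 1.01 V.
I_D = (V_DD − V_GS)/R = (11.3 − 1.01) / 53.6 = 0.192 mA.

I_D = 0.192 mA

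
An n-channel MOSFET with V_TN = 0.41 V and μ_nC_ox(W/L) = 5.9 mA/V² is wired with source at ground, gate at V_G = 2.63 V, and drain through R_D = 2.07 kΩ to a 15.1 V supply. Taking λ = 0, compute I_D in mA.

V_GS = V_G = 2.63 V, so V_ov = 2.63 − 0.41 = 2.22 V.
Assume saturation: I_D = ½ k_n V_ov² = 0.5 × 5.9 × 2.22² = 14.5 mA, giving V_DS = V_DD − I_D R_D = 15.1 − 14.5 × 2.07 = -15 V.
But -15 V < V_ov = 2.22 V, so the device is actually in triode.
In triode I_D = k_n[V_ov V_DS − ½ V_DS²] and I_D = (V_DD − V_DS)/R_D. Equating: 6.11 V_DS² − 28.11 V_DS + 15.1 = 0, giving V_DS = 0.621 V (the root below V_ov).
I_D = (15.1 − 0.621) / 2.07 = 6.99 mA.

I_D = 6.99 mA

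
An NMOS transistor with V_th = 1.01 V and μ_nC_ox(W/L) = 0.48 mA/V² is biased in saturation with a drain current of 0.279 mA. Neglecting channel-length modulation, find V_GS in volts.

In saturation I_D = ½ k_n (V_GS − V_th)², so V_GS − V_th = √(2 I_D / k_n) = √(2 × 0.279 / 0.48) = 1.08 V.
V_GS = 1.01 + 1.08 = 2.09 V.

V_GS = 2.09 V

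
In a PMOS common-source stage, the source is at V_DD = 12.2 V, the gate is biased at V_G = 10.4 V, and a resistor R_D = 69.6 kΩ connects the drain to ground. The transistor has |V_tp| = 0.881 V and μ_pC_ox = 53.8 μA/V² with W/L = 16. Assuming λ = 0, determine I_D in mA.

V_SG = V_DD − V_G = 12.2 − 10.4 = 1.8 V, so V_ov = 1.8 − 0.881 = 0.919 V.
k_p = μ_pC_ox · (W/L) = 0.8608 mA/V².
Assume saturation: I_D = ½ k_p V_ov² = 0.5 × 0.8608 × 0.919² = 0.363 mA, giving V_SD = V_DD − I_D R_D = 12.2 − 0.363 × 69.6 = -13.1 V.
But -13.1 V < V_ov = 0.919 V, so the device is actually in triode.
In triode I_D = k_p[V_ov V_SD − ½ V_SD²] and I_D = (V_DD − V_SD)/R_D. Equating: 30 V_SD² − 56.06 V_SD + 12.2 = 0, giving V_SD = 0.251 V (the root below V_ov).
I_D = (12.2 − 0.251) / 69.6 = 0.172 mA.

I_D = 0.172 mA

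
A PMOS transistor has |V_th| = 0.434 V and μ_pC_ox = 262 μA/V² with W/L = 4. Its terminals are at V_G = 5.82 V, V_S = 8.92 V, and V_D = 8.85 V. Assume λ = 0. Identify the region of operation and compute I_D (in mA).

V_SG = V_S − V_G = 8.92 − 5.82 = 3.1 V; V_SD = V_S − V_D = 8.92 − 8.85 = 0.07 V.
k_p = μ_pC_ox · (W/L) = 1.048 mA/V².
V_ov = V_SG − |V_th| = 3.1 − 0.434 = 2.67 V.
Since V_SD = 0.07 V < V_ov = 2.67 V, the device is in the triode region.
I_D = k_p [V_ov · V_SD − ½ V_SD²] = 1.048 × [2.67 × 0.07 − 0.5 × 0.07²] = 0.193 mA.

Triode; I_D = 0.193 mA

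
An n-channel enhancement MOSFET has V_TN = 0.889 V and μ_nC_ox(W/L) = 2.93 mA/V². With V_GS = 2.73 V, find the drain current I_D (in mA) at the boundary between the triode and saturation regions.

I_D = 4.97 mA

At the boundary V_DS = V_ov = V_GS − V_TN = 2.73 − 0.889 = 1.84 V.
I_D = ½ k_n V_ov² = 0.5 × 2.93 × 1.84² = 4.97 mA.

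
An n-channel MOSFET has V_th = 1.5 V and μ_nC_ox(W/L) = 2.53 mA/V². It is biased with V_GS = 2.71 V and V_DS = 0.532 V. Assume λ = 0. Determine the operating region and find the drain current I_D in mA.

Triode; I_D = 1.27 mA

V_ov = V_GS − V_th = 2.71 − 1.5 = 1.21 V.
Since V_DS = 0.532 V < V_ov = 1.21 V, the device is in the triode region.
I_D = k_n [V_ov · V_DS − ½ V_DS²] = 2.53 × [1.21 × 0.532 − 0.5 × 0.532²] = 1.27 mA.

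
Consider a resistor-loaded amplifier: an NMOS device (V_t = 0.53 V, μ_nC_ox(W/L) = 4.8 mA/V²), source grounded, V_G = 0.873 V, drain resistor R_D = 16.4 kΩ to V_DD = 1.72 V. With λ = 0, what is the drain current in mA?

V_GS = V_G = 0.873 V, so V_ov = 0.873 − 0.53 = 0.343 V.
Assume saturation: I_D = ½ k_n V_ov² = 0.5 × 4.8 × 0.343² = 0.282 mA, giving V_DS = V_DD − I_D R_D = 1.72 − 0.282 × 16.4 = -2.91 V.
But -2.91 V < V_ov = 0.343 V, so the device is actually in triode.
In triode I_D = k_n[V_ov V_DS − ½ V_DS²] and I_D = (V_DD − V_DS)/R_D. Equating: 39.4 V_DS² − 28 V_DS + 1.72 = 0, giving V_DS = 0.0679 V (the root below V_ov).
I_D = (1.72 − 0.0679) / 16.4 = 0.101 mA.

I_D = 0.101 mA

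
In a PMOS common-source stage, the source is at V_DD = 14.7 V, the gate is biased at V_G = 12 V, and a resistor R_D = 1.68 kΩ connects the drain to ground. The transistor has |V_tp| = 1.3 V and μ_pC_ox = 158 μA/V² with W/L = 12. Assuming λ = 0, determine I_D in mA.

I_D = 1.86 mA

V_SG = V_DD − V_G = 14.7 − 12 = 2.7 V, so V_ov = 2.7 − 1.3 = 1.4 V.
k_p = μ_pC_ox · (W/L) = 1.896 mA/V².
Assume saturation: I_D = ½ k_p V_ov² = 0.5 × 1.896 × 1.4² = 1.86 mA, giving V_SD = V_DD − I_D R_D = 14.7 − 1.86 × 1.68 = 11.6 V.
V_SD = 11.6 V ≥ V_ov = 1.4 V, confirming saturation.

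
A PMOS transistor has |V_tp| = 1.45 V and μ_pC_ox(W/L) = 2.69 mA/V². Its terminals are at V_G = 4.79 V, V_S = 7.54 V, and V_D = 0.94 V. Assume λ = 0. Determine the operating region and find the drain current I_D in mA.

V_SG = V_S − V_G = 7.54 − 4.79 = 2.75 V; V_SD = V_S − V_D = 7.54 − 0.94 = 6.6 V.
V_ov = V_SG − |V_tp| = 2.75 − 1.45 = 1.3 V.
Since V_SD = 6.6 V ≥ V_ov = 1.3 V, the device is in saturation.
I_D = ½ k_p V_ov² = 0.5 × 2.69 × 1.3² = 2.27 mA.

Saturation; I_D = 2.27 mA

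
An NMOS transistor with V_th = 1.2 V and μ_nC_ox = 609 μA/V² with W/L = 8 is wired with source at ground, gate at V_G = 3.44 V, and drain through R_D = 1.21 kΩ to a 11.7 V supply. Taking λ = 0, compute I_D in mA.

I_D = 8.80 mA

V_GS = V_G = 3.44 V, so V_ov = 3.44 − 1.2 = 2.24 V.
k_n = μ_nC_ox · (W/L) = 4.872 mA/V².
Assume saturation: I_D = ½ k_n V_ov² = 0.5 × 4.872 × 2.24² = 12.2 mA, giving V_DS = V_DD − I_D R_D = 11.7 − 12.2 × 1.21 = -3.09 V.
But -3.09 V < V_ov = 2.24 V, so the device is actually in triode.
In triode I_D = k_n[V_ov V_DS − ½ V_DS²] and I_D = (V_DD − V_DS)/R_D. Equating: 2.95 V_DS² − 14.21 V_DS + 11.7 = 0, giving V_DS = 1.05 V (the root below V_ov).
I_D = (11.7 − 1.05) / 1.21 = 8.8 mA.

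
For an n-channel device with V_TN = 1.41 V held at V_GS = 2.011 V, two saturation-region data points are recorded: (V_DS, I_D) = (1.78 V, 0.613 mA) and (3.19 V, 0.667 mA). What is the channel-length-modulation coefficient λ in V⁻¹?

λ = 0.0703 V⁻¹

With V_GS fixed, I_D ∝ (1 + λ V_DS) in saturation, so I_D2/I_D1 = (1 + λ V_DS2)/(1 + λ V_DS1).
0.667/0.613 = 1.088 = (1 + 3.19 λ)/(1 + 1.78 λ).
Solving: λ (I_D1 V_DS2 − I_D2 V_DS1) = I_D2 − I_D1, so λ = (0.667 − 0.613) / (0.613 × 3.19 − 0.667 × 1.78) = 0.054 / 0.768 = 0.0703 V⁻¹.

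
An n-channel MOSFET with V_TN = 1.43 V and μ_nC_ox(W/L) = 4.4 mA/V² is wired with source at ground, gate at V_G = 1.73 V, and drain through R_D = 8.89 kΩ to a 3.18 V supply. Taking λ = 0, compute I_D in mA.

I_D = 0.198 mA

V_GS = V_G = 1.73 V, so V_ov = 1.73 − 1.43 = 0.3 V.
Assume saturation: I_D = ½ k_n V_ov² = 0.5 × 4.4 × 0.3² = 0.198 mA, giving V_DS = V_DD − I_D R_D = 3.18 − 0.198 × 8.89 = 1.42 V.
V_DS = 1.42 V ≥ V_ov = 0.3 V, confirming saturation.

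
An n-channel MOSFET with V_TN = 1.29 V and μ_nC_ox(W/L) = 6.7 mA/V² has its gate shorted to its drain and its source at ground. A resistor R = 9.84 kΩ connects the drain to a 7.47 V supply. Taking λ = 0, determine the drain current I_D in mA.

With gate tied to drain, V_GS = V_DS ≥ V_GS − V_TN, so the device is in saturation.
KCL at the drain: ½ k_n (V_GS − V_TN)² = (V_DD − V_GS)/R.
Let x = V_GS − 1.29. Then 33 x² + x − 6.18 = 0, giving x = 0.418 V (positive root), so V_GS = 1.71 V.
I_D = (V_DD − V_GS)/R = (7.47 − 1.71) / 9.84 = 0.586 mA.

I_D = 0.586 mA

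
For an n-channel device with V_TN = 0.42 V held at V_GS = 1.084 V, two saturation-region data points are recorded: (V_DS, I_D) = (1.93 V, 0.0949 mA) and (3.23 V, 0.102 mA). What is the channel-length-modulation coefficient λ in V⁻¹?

λ = 0.0647 V⁻¹

With V_GS fixed, I_D ∝ (1 + λ V_DS) in saturation, so I_D2/I_D1 = (1 + λ V_DS2)/(1 + λ V_DS1).
0.102/0.0949 = 1.075 = (1 + 3.23 λ)/(1 + 1.93 λ).
Solving: λ (I_D1 V_DS2 − I_D2 V_DS1) = I_D2 − I_D1, so λ = (0.102 − 0.0949) / (0.0949 × 3.23 − 0.102 × 1.93) = 0.0071 / 0.11 = 0.0647 V⁻¹.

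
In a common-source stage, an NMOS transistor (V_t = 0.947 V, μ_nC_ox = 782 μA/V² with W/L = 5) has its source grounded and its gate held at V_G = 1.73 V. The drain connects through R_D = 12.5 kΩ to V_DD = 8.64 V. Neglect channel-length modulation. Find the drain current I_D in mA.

V_GS = V_G = 1.73 V, so V_ov = 1.73 − 0.947 = 0.783 V.
k_n = μ_nC_ox · (W/L) = 3.91 mA/V².
Assume saturation: I_D = ½ k_n V_ov² = 0.5 × 3.91 × 0.783² = 1.2 mA, giving V_DS = V_DD − I_D R_D = 8.64 − 1.2 × 12.5 = -6.34 V.
But -6.34 V < V_ov = 0.783 V, so the device is actually in triode.
In triode I_D = k_n[V_ov V_DS − ½ V_DS²] and I_D = (V_DD − V_DS)/R_D. Equating: 24.4 V_DS² − 39.27 V_DS + 8.64 = 0, giving V_DS = 0.263 V (the root below V_ov).
I_D = (8.64 − 0.263) / 12.5 = 0.67 mA.

I_D = 0.670 mA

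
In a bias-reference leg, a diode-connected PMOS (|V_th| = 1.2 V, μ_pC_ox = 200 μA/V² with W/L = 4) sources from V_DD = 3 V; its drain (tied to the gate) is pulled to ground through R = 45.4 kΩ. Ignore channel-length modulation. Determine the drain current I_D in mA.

I_D = 0.0333 mA

With gate tied to drain, V_SG = V_SD ≥ V_SG − |V_th|, so the device is in saturation.
k_p = μ_pC_ox · (W/L) = 0.8 mA/V².
KCL at the drain: ½ k_p (V_SG − |V_th|)² = (V_DD − V_SG)/R.
Let x = V_SG − 1.2. Then 18.2 x² + x − 1.8 = 0, giving x = 0.289 V (positive root), so V_SG = 1.49 V.
I_D = (V_DD − V_SG)/R = (3 − 1.49) / 45.4 = 0.0333 mA.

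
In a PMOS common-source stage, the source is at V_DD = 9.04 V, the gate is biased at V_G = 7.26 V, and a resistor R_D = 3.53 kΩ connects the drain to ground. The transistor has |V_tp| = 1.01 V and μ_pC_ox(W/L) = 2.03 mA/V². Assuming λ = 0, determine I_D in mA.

I_D = 0.602 mA

V_SG = V_DD − V_G = 9.04 − 7.26 = 1.78 V, so V_ov = 1.78 − 1.01 = 0.77 V.
Assume saturation: I_D = ½ k_p V_ov² = 0.5 × 2.03 × 0.77² = 0.602 mA, giving V_SD = V_DD − I_D R_D = 9.04 − 0.602 × 3.53 = 6.92 V.
V_SD = 6.92 V ≥ V_ov = 0.77 V, confirming saturation.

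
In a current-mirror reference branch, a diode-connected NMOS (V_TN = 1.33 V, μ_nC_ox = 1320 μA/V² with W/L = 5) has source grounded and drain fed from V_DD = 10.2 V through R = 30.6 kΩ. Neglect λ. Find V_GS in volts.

V_GS = 1.62 V

With gate tied to drain, V_GS = V_DS ≥ V_GS − V_TN, so the device is in saturation.
k_n = μ_nC_ox · (W/L) = 6.6 mA/V².
KCL at the drain: ½ k_n (V_GS − V_TN)² = (V_DD − V_GS)/R.
Let x = V_GS − 1.33. Then 101 x² + x − 8.87 = 0, giving x = 0.291 V (positive root), so V_GS = 1.62 V.
I_D = (V_DD − V_GS)/R = (10.2 − 1.62) / 30.6 = 0.28 mA.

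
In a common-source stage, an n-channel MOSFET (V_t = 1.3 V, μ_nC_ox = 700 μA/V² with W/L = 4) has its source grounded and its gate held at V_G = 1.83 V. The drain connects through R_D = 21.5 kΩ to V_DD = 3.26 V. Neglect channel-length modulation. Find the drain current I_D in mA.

I_D = 0.147 mA

V_GS = V_G = 1.83 V, so V_ov = 1.83 − 1.3 = 0.53 V.
k_n = μ_nC_ox · (W/L) = 2.8 mA/V².
Assume saturation: I_D = ½ k_n V_ov² = 0.5 × 2.8 × 0.53² = 0.393 mA, giving V_DS = V_DD − I_D R_D = 3.26 − 0.393 × 21.5 = -5.2 V.
But -5.2 V < V_ov = 0.53 V, so the device is actually in triode.
In triode I_D = k_n[V_ov V_DS − ½ V_DS²] and I_D = (V_DD − V_DS)/R_D. Equating: 30.1 V_DS² − 32.91 V_DS + 3.26 = 0, giving V_DS = 0.11 V (the root below V_ov).
I_D = (3.26 − 0.11) / 21.5 = 0.147 mA.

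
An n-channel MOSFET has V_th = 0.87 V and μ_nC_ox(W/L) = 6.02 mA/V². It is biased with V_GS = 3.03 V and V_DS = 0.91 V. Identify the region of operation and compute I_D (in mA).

V_ov = V_GS − V_th = 3.03 − 0.87 = 2.16 V.
Since V_DS = 0.91 V < V_ov = 2.16 V, the device is in the triode region.
I_D = k_n [V_ov · V_DS − ½ V_DS²] = 6.02 × [2.16 × 0.91 − 0.5 × 0.91²] = 9.34 mA.

Triode; I_D = 9.34 mA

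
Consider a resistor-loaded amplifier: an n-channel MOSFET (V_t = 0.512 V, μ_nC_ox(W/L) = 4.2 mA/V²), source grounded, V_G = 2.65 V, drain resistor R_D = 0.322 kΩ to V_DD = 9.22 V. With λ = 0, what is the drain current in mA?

I_D = 9.60 mA

V_GS = V_G = 2.65 V, so V_ov = 2.65 − 0.512 = 2.14 V.
Assume saturation: I_D = ½ k_n V_ov² = 0.5 × 4.2 × 2.14² = 9.6 mA, giving V_DS = V_DD − I_D R_D = 9.22 − 9.6 × 0.322 = 6.13 V.
V_DS = 6.13 V ≥ V_ov = 2.14 V, confirming saturation.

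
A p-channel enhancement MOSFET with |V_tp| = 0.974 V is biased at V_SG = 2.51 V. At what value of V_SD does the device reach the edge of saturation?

V_SD,sat = 1.54 V

The boundary between triode and saturation is V_SD = V_SG − |V_tp| = V_ov.
V_ov = 2.51 − 0.974 = 1.54 V.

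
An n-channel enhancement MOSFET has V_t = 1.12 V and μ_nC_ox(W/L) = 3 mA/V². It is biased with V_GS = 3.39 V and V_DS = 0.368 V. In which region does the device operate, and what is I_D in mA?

Triode; I_D = 2.30 mA

V_ov = V_GS − V_t = 3.39 − 1.12 = 2.27 V.
Since V_DS = 0.368 V < V_ov = 2.27 V, the device is in the triode region.
I_D = k_n [V_ov · V_DS − ½ V_DS²] = 3 × [2.27 × 0.368 − 0.5 × 0.368²] = 2.3 mA.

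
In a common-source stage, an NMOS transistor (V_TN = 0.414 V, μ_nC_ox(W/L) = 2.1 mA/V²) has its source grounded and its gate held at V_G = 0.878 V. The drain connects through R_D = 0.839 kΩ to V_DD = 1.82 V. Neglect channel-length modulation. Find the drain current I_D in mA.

I_D = 0.226 mA

V_GS = V_G = 0.878 V, so V_ov = 0.878 − 0.414 = 0.464 V.
Assume saturation: I_D = ½ k_n V_ov² = 0.5 × 2.1 × 0.464² = 0.226 mA, giving V_DS = V_DD − I_D R_D = 1.82 − 0.226 × 0.839 = 1.63 V.
V_DS = 1.63 V ≥ V_ov = 0.464 V, confirming saturation.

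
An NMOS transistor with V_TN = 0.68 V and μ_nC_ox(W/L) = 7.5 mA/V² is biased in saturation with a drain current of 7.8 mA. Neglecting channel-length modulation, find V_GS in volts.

V_GS = 2.12 V

In saturation I_D = ½ k_n (V_GS − V_TN)², so V_GS − V_TN = √(2 I_D / k_n) = √(2 × 7.8 / 7.5) = 1.44 V.
V_GS = 0.68 + 1.44 = 2.12 V.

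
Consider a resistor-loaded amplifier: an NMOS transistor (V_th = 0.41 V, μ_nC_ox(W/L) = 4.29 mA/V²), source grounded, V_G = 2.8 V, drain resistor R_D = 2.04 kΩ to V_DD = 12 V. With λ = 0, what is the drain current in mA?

V_GS = V_G = 2.8 V, so V_ov = 2.8 − 0.41 = 2.39 V.
Assume saturation: I_D = ½ k_n V_ov² = 0.5 × 4.29 × 2.39² = 12.3 mA, giving V_DS = V_DD − I_D R_D = 12 − 12.3 × 2.04 = -13 V.
But -13 V < V_ov = 2.39 V, so the device is actually in triode.
In triode I_D = k_n[V_ov V_DS − ½ V_DS²] and I_D = (V_DD − V_DS)/R_D. Equating: 4.38 V_DS² − 21.92 V_DS + 12 = 0, giving V_DS = 0.626 V (the root below V_ov).
I_D = (12 − 0.626) / 2.04 = 5.58 mA.

I_D = 5.58 mA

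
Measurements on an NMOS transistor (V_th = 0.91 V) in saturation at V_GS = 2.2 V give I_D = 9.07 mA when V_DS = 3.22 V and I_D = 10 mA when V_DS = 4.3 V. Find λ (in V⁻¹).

λ = 0.137 V⁻¹

With V_GS fixed, I_D ∝ (1 + λ V_DS) in saturation, so I_D2/I_D1 = (1 + λ V_DS2)/(1 + λ V_DS1).
10/9.07 = 1.103 = (1 + 4.3 λ)/(1 + 3.22 λ).
Solving: λ (I_D1 V_DS2 − I_D2 V_DS1) = I_D2 − I_D1, so λ = (10 − 9.07) / (9.07 × 4.3 − 10 × 3.22) = 0.93 / 6.8 = 0.137 V⁻¹.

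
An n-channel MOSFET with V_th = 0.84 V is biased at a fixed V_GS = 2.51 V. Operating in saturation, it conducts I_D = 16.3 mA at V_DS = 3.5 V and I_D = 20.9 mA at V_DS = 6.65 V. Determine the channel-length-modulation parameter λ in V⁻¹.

With V_GS fixed, I_D ∝ (1 + λ V_DS) in saturation, so I_D2/I_D1 = (1 + λ V_DS2)/(1 + λ V_DS1).
20.9/16.3 = 1.282 = (1 + 6.65 λ)/(1 + 3.5 λ).
Solving: λ (I_D1 V_DS2 − I_D2 V_DS1) = I_D2 − I_D1, so λ = (20.9 − 16.3) / (16.3 × 6.65 − 20.9 × 3.5) = 4.6 / 35.2 = 0.131 V⁻¹.

λ = 0.131 V⁻¹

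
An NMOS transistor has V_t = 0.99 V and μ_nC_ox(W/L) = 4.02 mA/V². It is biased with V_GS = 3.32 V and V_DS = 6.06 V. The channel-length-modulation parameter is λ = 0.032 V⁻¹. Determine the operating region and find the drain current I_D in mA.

V_ov = V_GS − V_t = 3.32 − 0.99 = 2.33 V.
Since V_DS = 6.06 V ≥ V_ov = 2.33 V, the device is in saturation.
I_D = ½ k_n V_ov² (1 + λ V_DS) = 0.5 × 4.02 × 2.33² × (1 + 0.032 × 6.06) = 13 mA.

Saturation; I_D = 13.0 mA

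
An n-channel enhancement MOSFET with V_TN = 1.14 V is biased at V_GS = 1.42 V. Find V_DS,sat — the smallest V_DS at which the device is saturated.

V_DS,sat = 0.280 V

The boundary between triode and saturation is V_DS = V_GS − V_TN = V_ov.
V_ov = 1.42 − 1.14 = 0.28 V.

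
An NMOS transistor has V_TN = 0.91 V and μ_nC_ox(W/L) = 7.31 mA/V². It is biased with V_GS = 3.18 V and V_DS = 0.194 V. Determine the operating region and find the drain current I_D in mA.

V_ov = V_GS − V_TN = 3.18 − 0.91 = 2.27 V.
Since V_DS = 0.194 V < V_ov = 2.27 V, the device is in the triode region.
I_D = k_n [V_ov · V_DS − ½ V_DS²] = 7.31 × [2.27 × 0.194 − 0.5 × 0.194²] = 3.08 mA.

Triode; I_D = 3.08 mA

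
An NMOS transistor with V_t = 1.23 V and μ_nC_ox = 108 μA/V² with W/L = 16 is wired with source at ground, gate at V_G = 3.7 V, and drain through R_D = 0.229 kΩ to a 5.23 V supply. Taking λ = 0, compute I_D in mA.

V_GS = V_G = 3.7 V, so V_ov = 3.7 − 1.23 = 2.47 V.
k_n = μ_nC_ox · (W/L) = 1.728 mA/V².
Assume saturation: I_D = ½ k_n V_ov² = 0.5 × 1.728 × 2.47² = 5.27 mA, giving V_DS = V_DD − I_D R_D = 5.23 − 5.27 × 0.229 = 4.02 V.
V_DS = 4.02 V ≥ V_ov = 2.47 V, confirming saturation.

I_D = 5.27 mA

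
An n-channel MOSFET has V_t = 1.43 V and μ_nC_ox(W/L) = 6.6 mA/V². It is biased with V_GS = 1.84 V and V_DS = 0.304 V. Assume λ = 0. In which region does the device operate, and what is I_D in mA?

V_ov = V_GS − V_t = 1.84 − 1.43 = 0.41 V.
Since V_DS = 0.304 V < V_ov = 0.41 V, the device is in the triode region.
I_D = k_n [V_ov · V_DS − ½ V_DS²] = 6.6 × [0.41 × 0.304 − 0.5 × 0.304²] = 0.518 mA.

Triode; I_D = 0.518 mA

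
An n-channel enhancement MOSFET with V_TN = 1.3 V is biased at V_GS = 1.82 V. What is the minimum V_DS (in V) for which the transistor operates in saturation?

The boundary between triode and saturation is V_DS = V_GS − V_TN = V_ov.
V_ov = 1.82 − 1.3 = 0.52 V.

V_DS,sat = 0.520 V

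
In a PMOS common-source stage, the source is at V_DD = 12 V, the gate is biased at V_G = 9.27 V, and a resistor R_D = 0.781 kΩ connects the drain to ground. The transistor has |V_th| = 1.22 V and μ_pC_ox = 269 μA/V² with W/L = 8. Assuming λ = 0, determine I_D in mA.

V_SG = V_DD − V_G = 12 − 9.27 = 2.73 V, so V_ov = 2.73 − 1.22 = 1.51 V.
k_p = μ_pC_ox · (W/L) = 2.152 mA/V².
Assume saturation: I_D = ½ k_p V_ov² = 0.5 × 2.152 × 1.51² = 2.45 mA, giving V_SD = V_DD − I_D R_D = 12 − 2.45 × 0.781 = 10.1 V.
V_SD = 10.1 V ≥ V_ov = 1.51 V, confirming saturation.

I_D = 2.45 mA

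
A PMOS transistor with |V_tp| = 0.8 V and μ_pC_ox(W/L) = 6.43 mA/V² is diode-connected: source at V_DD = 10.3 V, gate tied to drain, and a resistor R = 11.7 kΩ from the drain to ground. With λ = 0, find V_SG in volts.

With gate tied to drain, V_SG = V_SD ≥ V_SG − |V_tp|, so the device is in saturation.
KCL at the drain: ½ k_p (V_SG − |V_tp|)² = (V_DD − V_SG)/R.
Let x = V_SG − 0.8. Then 37.6 x² + x − 9.5 = 0, giving x = 0.489 V (positive root), so V_SG = 1.29 V.
I_D = (V_DD − V_SG)/R = (10.3 − 1.29) / 11.7 = 0.77 mA.

V_SG = 1.29 V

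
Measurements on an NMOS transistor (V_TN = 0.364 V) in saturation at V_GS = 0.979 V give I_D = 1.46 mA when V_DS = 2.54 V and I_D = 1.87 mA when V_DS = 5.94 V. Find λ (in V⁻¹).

λ = 0.105 V⁻¹

With V_GS fixed, I_D ∝ (1 + λ V_DS) in saturation, so I_D2/I_D1 = (1 + λ V_DS2)/(1 + λ V_DS1).
1.87/1.46 = 1.281 = (1 + 5.94 λ)/(1 + 2.54 λ).
Solving: λ (I_D1 V_DS2 − I_D2 V_DS1) = I_D2 − I_D1, so λ = (1.87 − 1.46) / (1.46 × 5.94 − 1.87 × 2.54) = 0.41 / 3.92 = 0.105 V⁻¹.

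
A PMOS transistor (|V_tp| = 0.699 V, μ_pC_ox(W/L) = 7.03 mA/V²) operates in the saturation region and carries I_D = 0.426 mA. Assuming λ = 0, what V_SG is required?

In saturation I_D = ½ k_p (V_SG − |V_tp|)², so V_SG − |V_tp| = √(2 I_D / k_p) = √(2 × 0.426 / 7.03) = 0.348 V.
V_SG = 0.699 + 0.348 = 1.05 V.

V_SG = 1.05 V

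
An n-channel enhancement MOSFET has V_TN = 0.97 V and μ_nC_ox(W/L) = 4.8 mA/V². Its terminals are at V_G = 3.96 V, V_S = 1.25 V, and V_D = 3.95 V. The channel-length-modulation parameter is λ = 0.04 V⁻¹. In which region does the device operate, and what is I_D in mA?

Saturation; I_D = 8.05 mA

V_GS = V_G − V_S = 3.96 − 1.25 = 2.71 V; V_DS = V_D − V_S = 3.95 − 1.25 = 2.7 V.
V_ov = V_GS − V_TN = 2.71 − 0.97 = 1.74 V.
Since V_DS = 2.7 V ≥ V_ov = 1.74 V, the device is in saturation.
I_D = ½ k_n V_ov² (1 + λ V_DS) = 0.5 × 4.8 × 1.74² × (1 + 0.04 × 2.7) = 8.05 mA.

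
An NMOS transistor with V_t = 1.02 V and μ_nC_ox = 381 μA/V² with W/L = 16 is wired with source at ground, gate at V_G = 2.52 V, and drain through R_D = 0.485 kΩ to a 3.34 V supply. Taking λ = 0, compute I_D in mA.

I_D = 5.28 mA

V_GS = V_G = 2.52 V, so V_ov = 2.52 − 1.02 = 1.5 V.
k_n = μ_nC_ox · (W/L) = 6.096 mA/V².
Assume saturation: I_D = ½ k_n V_ov² = 0.5 × 6.096 × 1.5² = 6.86 mA, giving V_DS = V_DD − I_D R_D = 3.34 − 6.86 × 0.485 = 0.0139 V.
But 0.0139 V < V_ov = 1.5 V, so the device is actually in triode.
In triode I_D = k_n[V_ov V_DS − ½ V_DS²] and I_D = (V_DD − V_DS)/R_D. Equating: 1.48 V_DS² − 5.435 V_DS + 3.34 = 0, giving V_DS = 0.78 V (the root below V_ov).
I_D = (3.34 − 0.78) / 0.485 = 5.28 mA.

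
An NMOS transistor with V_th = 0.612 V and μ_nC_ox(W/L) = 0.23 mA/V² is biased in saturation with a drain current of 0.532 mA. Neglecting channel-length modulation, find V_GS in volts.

In saturation I_D = ½ k_n (V_GS − V_th)², so V_GS − V_th = √(2 I_D / k_n) = √(2 × 0.532 / 0.23) = 2.15 V.
V_GS = 0.612 + 2.15 = 2.76 V.

V_GS = 2.76 V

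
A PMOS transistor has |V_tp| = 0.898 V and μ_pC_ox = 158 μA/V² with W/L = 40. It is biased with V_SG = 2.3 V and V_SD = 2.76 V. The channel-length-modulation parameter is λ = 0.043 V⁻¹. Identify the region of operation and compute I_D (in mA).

Saturation; I_D = 6.95 mA

k_p = μ_pC_ox · (W/L) = 6.32 mA/V².
V_ov = V_SG − |V_tp| = 2.3 − 0.898 = 1.4 V.
Since V_SD = 2.76 V ≥ V_ov = 1.4 V, the device is in saturation.
I_D = ½ k_p V_ov² (1 + λ V_SD) = 0.5 × 6.32 × 1.4² × (1 + 0.043 × 2.76) = 6.95 mA.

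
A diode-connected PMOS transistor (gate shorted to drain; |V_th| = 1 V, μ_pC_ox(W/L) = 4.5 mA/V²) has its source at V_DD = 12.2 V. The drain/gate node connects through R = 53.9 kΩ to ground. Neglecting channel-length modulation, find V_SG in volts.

V_SG = 1.30 V

With gate tied to drain, V_SG = V_SD ≥ V_SG − |V_th|, so the device is in saturation.
KCL at the drain: ½ k_p (V_SG − |V_th|)² = (V_DD − V_SG)/R.
Let x = V_SG − 1. Then 121 x² + x − 11.2 = 0, giving x = 0.3 V (positive root), so V_SG = 1.3 V.
I_D = (V_DD − V_SG)/R = (12.2 − 1.3) / 53.9 = 0.202 mA.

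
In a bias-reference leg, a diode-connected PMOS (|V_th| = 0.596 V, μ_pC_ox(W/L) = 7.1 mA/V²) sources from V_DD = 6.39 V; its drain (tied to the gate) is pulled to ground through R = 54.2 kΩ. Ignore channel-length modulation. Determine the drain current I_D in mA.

With gate tied to drain, V_SG = V_SD ≥ V_SG − |V_th|, so the device is in saturation.
KCL at the drain: ½ k_p (V_SG − |V_th|)² = (V_DD − V_SG)/R.
Let x = V_SG − 0.596. Then 192 x² + x − 5.794 = 0, giving x = 0.171 V (positive root), so V_SG = 0.767 V.
I_D = (V_DD − V_SG)/R = (6.39 − 0.767) / 54.2 = 0.104 mA.

I_D = 0.104 mA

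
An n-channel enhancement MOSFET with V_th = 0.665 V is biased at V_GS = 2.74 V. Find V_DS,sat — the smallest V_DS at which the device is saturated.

The boundary between triode and saturation is V_DS = V_GS − V_th = V_ov.
V_ov = 2.74 − 0.665 = 2.08 V.

V_DS,sat = 2.08 V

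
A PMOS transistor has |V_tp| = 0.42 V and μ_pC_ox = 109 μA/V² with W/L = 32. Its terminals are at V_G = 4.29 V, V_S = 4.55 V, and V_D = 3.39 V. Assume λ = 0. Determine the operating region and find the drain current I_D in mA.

V_SG = V_S − V_G = 4.55 − 4.29 = 0.26 V; V_SD = V_S − V_D = 4.55 − 3.39 = 1.16 V.
V_SG = 0.26 V < |V_tp| = 0.42 V, so the transistor is in cutoff.

Cutoff; I_D = 0 mA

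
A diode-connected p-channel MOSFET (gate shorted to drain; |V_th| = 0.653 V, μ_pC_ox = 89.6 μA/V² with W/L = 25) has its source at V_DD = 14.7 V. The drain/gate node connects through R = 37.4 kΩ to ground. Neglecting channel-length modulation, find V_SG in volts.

With gate tied to drain, V_SG = V_SD ≥ V_SG − |V_th|, so the device is in saturation.
k_p = μ_pC_ox · (W/L) = 2.24 mA/V².
KCL at the drain: ½ k_p (V_SG − |V_th|)² = (V_DD − V_SG)/R.
Let x = V_SG − 0.653. Then 41.9 x² + x − 14.05 = 0, giving x = 0.567 V (positive root), so V_SG = 1.22 V.
I_D = (V_DD − V_SG)/R = (14.7 − 1.22) / 37.4 = 0.36 mA.

V_SG = 1.22 V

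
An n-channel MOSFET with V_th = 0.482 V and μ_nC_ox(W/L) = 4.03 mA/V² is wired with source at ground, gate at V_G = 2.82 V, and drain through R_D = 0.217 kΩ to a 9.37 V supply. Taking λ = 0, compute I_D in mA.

V_GS = V_G = 2.82 V, so V_ov = 2.82 − 0.482 = 2.34 V.
Assume saturation: I_D = ½ k_n V_ov² = 0.5 × 4.03 × 2.34² = 11 mA, giving V_DS = V_DD − I_D R_D = 9.37 − 11 × 0.217 = 6.98 V.
V_DS = 6.98 V ≥ V_ov = 2.34 V, confirming saturation.

I_D = 11.0 mA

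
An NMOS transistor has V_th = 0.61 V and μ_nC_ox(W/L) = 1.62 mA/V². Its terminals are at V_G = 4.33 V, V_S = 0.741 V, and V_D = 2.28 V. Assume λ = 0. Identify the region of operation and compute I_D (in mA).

V_GS = V_G − V_S = 4.33 − 0.741 = 3.59 V; V_DS = V_D − V_S = 2.28 − 0.741 = 1.54 V.
V_ov = V_GS − V_th = 3.59 − 0.61 = 2.98 V.
Since V_DS = 1.54 V < V_ov = 2.98 V, the device is in the triode region.
I_D = k_n [V_ov · V_DS − ½ V_DS²] = 1.62 × [2.98 × 1.54 − 0.5 × 1.54²] = 5.51 mA.

Triode; I_D = 5.51 mA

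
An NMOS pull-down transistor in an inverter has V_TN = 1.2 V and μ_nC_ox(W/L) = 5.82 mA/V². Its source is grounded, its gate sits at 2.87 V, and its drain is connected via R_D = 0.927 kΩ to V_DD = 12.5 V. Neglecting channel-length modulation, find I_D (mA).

V_GS = V_G = 2.87 V, so V_ov = 2.87 − 1.2 = 1.67 V.
Assume saturation: I_D = ½ k_n V_ov² = 0.5 × 5.82 × 1.67² = 8.12 mA, giving V_DS = V_DD − I_D R_D = 12.5 − 8.12 × 0.927 = 4.98 V.
V_DS = 4.98 V ≥ V_ov = 1.67 V, confirming saturation.

I_D = 8.12 mA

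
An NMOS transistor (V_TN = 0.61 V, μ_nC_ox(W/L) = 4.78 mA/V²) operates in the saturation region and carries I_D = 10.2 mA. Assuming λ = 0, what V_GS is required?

V_GS = 2.68 V

In saturation I_D = ½ k_n (V_GS − V_TN)², so V_GS − V_TN = √(2 I_D / k_n) = √(2 × 10.2 / 4.78) = 2.07 V.
V_GS = 0.61 + 2.07 = 2.68 V.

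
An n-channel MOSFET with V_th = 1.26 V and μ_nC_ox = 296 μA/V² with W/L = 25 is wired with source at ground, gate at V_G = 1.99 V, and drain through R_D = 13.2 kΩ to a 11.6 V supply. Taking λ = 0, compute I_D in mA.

V_GS = V_G = 1.99 V, so V_ov = 1.99 − 1.26 = 0.73 V.
k_n = μ_nC_ox · (W/L) = 7.4 mA/V².
Assume saturation: I_D = ½ k_n V_ov² = 0.5 × 7.4 × 0.73² = 1.97 mA, giving V_DS = V_DD − I_D R_D = 11.6 − 1.97 × 13.2 = -14.4 V.
But -14.4 V < V_ov = 0.73 V, so the device is actually in triode.
In triode I_D = k_n[V_ov V_DS − ½ V_DS²] and I_D = (V_DD − V_DS)/R_D. Equating: 48.8 V_DS² − 72.31 V_DS + 11.6 = 0, giving V_DS = 0.183 V (the root below V_ov).
I_D = (11.6 − 0.183) / 13.2 = 0.865 mA.

I_D = 0.865 mA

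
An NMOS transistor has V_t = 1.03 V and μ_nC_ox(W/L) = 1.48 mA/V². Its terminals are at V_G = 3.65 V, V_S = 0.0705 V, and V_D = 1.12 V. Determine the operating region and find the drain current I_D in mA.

V_GS = V_G − V_S = 3.65 − 0.0705 = 3.58 V; V_DS = V_D − V_S = 1.12 − 0.0705 = 1.05 V.
V_ov = V_GS − V_t = 3.58 − 1.03 = 2.55 V.
Since V_DS = 1.05 V < V_ov = 2.55 V, the device is in the triode region.
I_D = k_n [V_ov · V_DS − ½ V_DS²] = 1.48 × [2.55 × 1.05 − 0.5 × 1.05²] = 3.14 mA.

Triode; I_D = 3.14 mA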